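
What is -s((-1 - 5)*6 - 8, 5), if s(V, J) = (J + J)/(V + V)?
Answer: 5/44 ≈ 0.11364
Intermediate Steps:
s(V, J) = J/V (s(V, J) = (2*J)/((2*V)) = (2*J)*(1/(2*V)) = J/V)
-s((-1 - 5)*6 - 8, 5) = -5/((-1 - 5)*6 - 8) = -5/(-6*6 - 8) = -5/(-36 - 8) = -5/(-44) = -5*(-1)/44 = -1*(-5/44) = 5/44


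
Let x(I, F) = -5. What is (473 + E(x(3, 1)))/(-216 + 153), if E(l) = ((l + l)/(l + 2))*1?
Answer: -1429/189 ≈ -7.5608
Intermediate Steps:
E(l) = 2*l/(2 + l) (E(l) = ((2*l)/(2 + l))*1 = (2*l/(2 + l))*1 = 2*l/(2 + l))
(473 + E(x(3, 1)))/(-216 + 153) = (473 + 2*(-5)/(2 - 5))/(-216 + 153) = (473 + 2*(-5)/(-3))/(-63) = (473 + 2*(-5)*(-1/3))*(-1/63) = (473 + 10/3)*(-1/63) = (1429/3)*(-1/63) = -1429/189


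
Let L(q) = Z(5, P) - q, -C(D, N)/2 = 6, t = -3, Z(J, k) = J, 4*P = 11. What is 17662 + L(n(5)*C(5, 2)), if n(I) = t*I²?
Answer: 16767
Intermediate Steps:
P = 11/4 (P = (¼)*11 = 11/4 ≈ 2.7500)
C(D, N) = -12 (C(D, N) = -2*6 = -12)
n(I) = -3*I²
L(q) = 5 - q
17662 + L(n(5)*C(5, 2)) = 17662 + (5 - (-3*5²)*(-12)) = 17662 + (5 - (-3*25)*(-12)) = 17662 + (5 - (-75)*(-12)) = 17662 + (5 - 1*900) = 17662 + (5 - 900) = 17662 - 895 = 16767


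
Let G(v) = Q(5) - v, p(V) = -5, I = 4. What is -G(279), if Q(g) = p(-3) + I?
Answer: 280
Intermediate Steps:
Q(g) = -1 (Q(g) = -5 + 4 = -1)
G(v) = -1 - v
-G(279) = -(-1 - 1*279) = -(-1 - 279) = -1*(-280) = 280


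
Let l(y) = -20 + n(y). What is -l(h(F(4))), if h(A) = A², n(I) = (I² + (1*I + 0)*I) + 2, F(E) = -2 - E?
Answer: -2574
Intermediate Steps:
n(I) = 2 + 2*I² (n(I) = (I² + (I + 0)*I) + 2 = (I² + I*I) + 2 = (I² + I²) + 2 = 2*I² + 2 = 2 + 2*I²)
l(y) = -18 + 2*y² (l(y) = -20 + (2 + 2*y²) = -18 + 2*y²)
-l(h(F(4))) = -(-18 + 2*((-2 - 1*4)²)²) = -(-18 + 2*((-2 - 4)²)²) = -(-18 + 2*((-6)²)²) = -(-18 + 2*36²) = -(-18 + 2*1296) = -(-18 + 2592) = -1*2574 = -2574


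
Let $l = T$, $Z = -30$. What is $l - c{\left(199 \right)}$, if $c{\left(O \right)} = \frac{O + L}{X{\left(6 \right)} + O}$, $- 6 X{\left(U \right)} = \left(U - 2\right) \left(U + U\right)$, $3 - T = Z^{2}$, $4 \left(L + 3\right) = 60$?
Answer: $- \frac{171538}{191} \approx -898.1$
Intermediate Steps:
$L = 12$ ($L = -3 + \frac{1}{4} \cdot 60 = -3 + 15 = 12$)
$T = -897$ ($T = 3 - \left(-30\right)^{2} = 3 - 900 = -897$)
$X{\left(U \right)} = - \frac{U \left(-2 + U\right)}{3}$ ($X{\left(U \right)} = - \frac{\left(U - 2\right) \left(U + U\right)}{6} = - \frac{\left(-2 + U\right) 2 U}{6} = - \frac{2 U \left(-2 + U\right)}{6} = - \frac{U \left(-2 + U\right)}{3}$)
$c{\left(O \right)} = \frac{12 + O}{-8 + O}$ ($c{\left(O \right)} = \frac{O + 12}{\frac{1}{3} \cdot 6 \left(2 - 6\right) + O} = \frac{12 + O}{\frac{1}{3} \cdot 6 \left(2 - 6\right) + O} = \frac{12 + O}{\frac{1}{3} \cdot 6 \left(-4\right) + O} = \frac{12 + O}{-8 + O}$)
$l = -897$
$l - c{\left(199 \right)} = -897 - \frac{12 + 199}{-8 + 199} = -897 - \frac{1}{191} \cdot 211 = -897 - \frac{211}{191} = - \frac{171538}{191}$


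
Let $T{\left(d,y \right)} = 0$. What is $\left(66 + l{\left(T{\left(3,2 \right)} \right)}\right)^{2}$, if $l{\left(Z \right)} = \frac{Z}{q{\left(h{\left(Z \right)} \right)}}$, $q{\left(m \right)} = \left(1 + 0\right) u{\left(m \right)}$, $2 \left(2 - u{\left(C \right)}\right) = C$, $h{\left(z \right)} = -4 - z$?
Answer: $4356$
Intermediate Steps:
$u{\left(C \right)} = 2 - \frac{C}{2}$
$q{\left(m \right)} = 2 - \frac{m}{2}$ ($q{\left(m \right)} = \left(1 + 0\right) \left(2 - \frac{m}{2}\right) = 1 \left(2 - \frac{m}{2}\right) = 2 - \frac{m}{2}$)
$l{\left(Z \right)} = \frac{Z}{4 + \frac{Z}{2}}$ ($l{\left(Z \right)} = \frac{Z}{2 - \frac{-4 - Z}{2}} = \frac{Z}{2 + \left(2 + \frac{Z}{2}\right)} = \frac{Z}{4 + \frac{Z}{2}}$)
$\left(66 + l{\left(T{\left(3,2 \right)} \right)}\right)^{2} = \left(66 + 2 \cdot 0 \frac{1}{8 + 0}\right)^{2} = \left(66 + 2 \cdot 0 \cdot \frac{1}{8}\right)^{2} = \left(66 + 0\right)^{2} = 66^{2} = 4356$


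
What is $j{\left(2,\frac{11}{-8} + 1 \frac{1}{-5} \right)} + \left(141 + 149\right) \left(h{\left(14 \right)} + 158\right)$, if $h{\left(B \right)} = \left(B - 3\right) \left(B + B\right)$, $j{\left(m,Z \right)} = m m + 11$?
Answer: $135155$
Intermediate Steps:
$j{\left(m,Z \right)} = 11 + m^{2}$ ($j{\left(m,Z \right)} = m^{2} + 11 = 11 + m^{2}$)
$h{\left(B \right)} = 2 B \left(-3 + B\right)$ ($h{\left(B \right)} = \left(-3 + B\right) 2 B = 2 B \left(-3 + B\right)$)
$j{\left(2,\frac{11}{-8} + 1 \frac{1}{-5} \right)} + \left(141 + 149\right) \left(h{\left(14 \right)} + 158\right) = \left(11 + 2^{2}\right) + \left(141 + 149\right) \left(2 \cdot 14 \left(-3 + 14\right) + 158\right) = \left(11 + 4\right) + 290 \left(2 \cdot 14 \cdot 11 + 158\right) = 15 + 290 \left(308 + 158\right) = 15 + 290 \cdot 466 = 15 + 135140 = 135155$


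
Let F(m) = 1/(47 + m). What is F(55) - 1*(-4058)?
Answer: 413917/102 ≈ 4058.0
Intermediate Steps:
F(55) - 1*(-4058) = 1/(47 + 55) - 1*(-4058) = 1/102 + 4058 = 413917/102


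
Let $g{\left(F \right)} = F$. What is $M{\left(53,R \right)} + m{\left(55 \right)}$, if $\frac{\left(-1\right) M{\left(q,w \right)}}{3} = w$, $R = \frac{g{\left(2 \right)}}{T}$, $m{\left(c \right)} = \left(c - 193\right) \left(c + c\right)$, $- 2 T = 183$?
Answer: $- \frac{925976}{61} \approx -15180.0$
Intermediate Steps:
$T = - \frac{183}{2}$ ($T = \left(- \frac{1}{2}\right) 183 = - \frac{183}{2} \approx -91.5$)
$m{\left(c \right)} = 2 c \left(-193 + c\right)$ ($m{\left(c \right)} = \left(-193 + c\right) 2 c = 2 c \left(-193 + c\right)$)
$R = - \frac{4}{183}$ ($R = \frac{2}{- \frac{183}{2}} = 2 \left(- \frac{2}{183}\right) = - \frac{4}{183} \approx -0.021858$)
$M{\left(q,w \right)} = - 3 w$
$M{\left(53,R \right)} + m{\left(55 \right)} = \left(-3\right) \left(- \frac{4}{183}\right) + 2 \cdot 55 \left(-193 + 55\right) = \frac{4}{61} + 2 \cdot 55 \left(-138\right) = \frac{4}{61} - 15180 = - \frac{925976}{61}$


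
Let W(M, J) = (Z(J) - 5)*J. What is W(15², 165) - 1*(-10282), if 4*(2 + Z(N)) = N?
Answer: 63733/4 ≈ 15933.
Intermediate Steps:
Z(N) = -2 + N/4
W(M, J) = J*(-7 + J/4) (W(M, J) = ((-2 + J/4) - 5)*J = (-7 + J/4)*J = J*(-7 + J/4))
W(15², 165) - 1*(-10282) = (¼)*165*(-28 + 165) - 1*(-10282) = (¼)*165*137 + 10282 = 22605/4 + 10282 = 63733/4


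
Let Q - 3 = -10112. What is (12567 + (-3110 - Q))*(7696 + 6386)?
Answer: 275528412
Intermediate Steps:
Q = -10109 (Q = 3 - 10112 = -10109)
(12567 + (-3110 - Q))*(7696 + 6386) = (12567 + (-3110 - 1*(-10109)))*(7696 + 6386) = (12567 + (-3110 + 10109))*14082 = (12567 + 6999)*14082 = 19566*14082 = 275528412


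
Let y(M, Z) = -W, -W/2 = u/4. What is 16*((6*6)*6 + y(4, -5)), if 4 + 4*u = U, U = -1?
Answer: 3446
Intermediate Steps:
u = -5/4 (u = -1 + (¼)*(-1) = -1 - ¼ = -5/4 ≈ -1.2500)
W = 5/8 (W = -(-5)/(2*4) = -2*(-5/16) = 5/8 ≈ 0.62500)
y(M, Z) = -5/8 (y(M, Z) = -1*5/8 = -5/8)
16*((6*6)*6 + y(4, -5)) = 16*((6*6)*6 - 5/8) = 16*(36*6 - 5/8) = 16*(216 - 5/8) = 16*(1723/8) = 3446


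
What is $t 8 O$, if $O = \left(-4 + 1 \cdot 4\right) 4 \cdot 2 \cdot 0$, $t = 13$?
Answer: $0$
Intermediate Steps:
$O = 0$ ($O = \left(-4 + 4\right) 8 \cdot 0 = 0 \cdot 8 \cdot 0 = 0 \cdot 0 = 0$)
$t 8 O = 13 \cdot 8 \cdot 0 = 104 \cdot 0 = 0$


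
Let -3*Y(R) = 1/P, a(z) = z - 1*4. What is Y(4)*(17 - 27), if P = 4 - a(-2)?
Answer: ⅓ ≈ 0.33333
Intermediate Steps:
a(z) = -4 + z (a(z) = z - 4 = -4 + z)
P = 10 (P = 4 - (-4 - 2) = 4 - 1*(-6) = 4 + 6 = 10)
Y(R) = -1/30 (Y(R) = -⅓/10 = -⅓*⅒ = -1/30)
Y(4)*(17 - 27) = -(17 - 27)/30 = -1/30*(-10) = ⅓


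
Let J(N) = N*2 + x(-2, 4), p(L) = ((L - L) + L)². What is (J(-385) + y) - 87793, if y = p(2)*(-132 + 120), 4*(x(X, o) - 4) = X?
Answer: -177215/2 ≈ -88608.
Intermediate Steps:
p(L) = L² (p(L) = (0 + L)² = L²)
x(X, o) = 4 + X/4
J(N) = 7/2 + 2*N (J(N) = N*2 + (4 + (¼)*(-2)) = 2*N + (4 - ½) = 2*N + 7/2 = 7/2 + 2*N)
y = -48 (y = 2²*(-132 + 120) = 4*(-12) = -48)
(J(-385) + y) - 87793 = ((7/2 + 2*(-385)) - 48) - 87793 = ((7/2 - 770) - 48) - 87793 = (-1533/2 - 48) - 87793 = -1629/2 - 87793 = -177215/2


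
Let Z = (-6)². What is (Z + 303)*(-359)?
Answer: -121701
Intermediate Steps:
Z = 36
(Z + 303)*(-359) = (36 + 303)*(-359) = 339*(-359) = -121701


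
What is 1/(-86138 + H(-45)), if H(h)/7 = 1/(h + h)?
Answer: -90/7752427 ≈ -1.1609e-5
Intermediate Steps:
H(h) = 7/(2*h) (H(h) = 7/(h + h) = 7/((2*h)) = 7*(1/(2*h)) = 7/(2*h))
1/(-86138 + H(-45)) = 1/(-86138 + (7/2)/(-45)) = 1/(-86138 + (7/2)*(-1/45)) = 1/(-86138 - 7/90) = 1/(-7752427/90) = -90/7752427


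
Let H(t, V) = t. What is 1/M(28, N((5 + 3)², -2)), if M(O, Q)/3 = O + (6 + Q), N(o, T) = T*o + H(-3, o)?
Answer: -1/291 ≈ -0.0034364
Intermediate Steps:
N(o, T) = -3 + T*o (N(o, T) = T*o - 3 = -3 + T*o)
M(O, Q) = 18 + 3*O + 3*Q (M(O, Q) = 3*(O + (6 + Q)) = 3*(6 + O + Q) = 18 + 3*O + 3*Q)
1/M(28, N((5 + 3)², -2)) = 1/(18 + 3*28 + 3*(-3 - 2*(5 + 3)²)) = 1/(18 + 84 + 3*(-3 - 2*8²)) = 1/(18 + 84 + 3*(-3 - 2*64)) = 1/(18 + 84 + 3*(-3 - 128)) = 1/(18 + 84 + 3*(-131)) = 1/(18 + 84 - 393) = 1/(-291) = -1/291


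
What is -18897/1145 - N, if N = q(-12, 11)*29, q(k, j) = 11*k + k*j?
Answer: 8747223/1145 ≈ 7639.5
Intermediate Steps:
q(k, j) = 11*k + j*k
N = -7656 (N = -12*(11 + 11)*29 = -12*22*29 = -264*29 = -7656)
-18897/1145 - N = -18897/1145 - 1*(-7656) = -18897*1/1145 + 7656 = -18897/1145 + 7656 = 8747223/1145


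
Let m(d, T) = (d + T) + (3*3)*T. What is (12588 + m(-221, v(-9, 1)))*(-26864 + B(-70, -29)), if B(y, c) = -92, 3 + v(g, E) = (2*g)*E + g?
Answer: -325278052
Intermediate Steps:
v(g, E) = -3 + g + 2*E*g (v(g, E) = -3 + ((2*g)*E + g) = -3 + (2*E*g + g) = -3 + (g + 2*E*g) = -3 + g + 2*E*g)
m(d, T) = d + 10*T (m(d, T) = (T + d) + 9*T = d + 10*T)
(12588 + m(-221, v(-9, 1)))*(-26864 + B(-70, -29)) = (12588 + (-221 + 10*(-3 - 9 + 2*1*(-9))))*(-26864 - 92) = (12588 + (-221 + 10*(-3 - 9 - 18)))*(-26956) = (12588 + (-221 + 10*(-30)))*(-26956) = (12588 + (-221 - 300))*(-26956) = (12588 - 521)*(-26956) = 12067*(-26956) = -325278052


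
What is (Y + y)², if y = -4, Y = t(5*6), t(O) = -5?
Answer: 81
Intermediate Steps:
Y = -5
(Y + y)² = (-5 - 4)² = (-9)² = 81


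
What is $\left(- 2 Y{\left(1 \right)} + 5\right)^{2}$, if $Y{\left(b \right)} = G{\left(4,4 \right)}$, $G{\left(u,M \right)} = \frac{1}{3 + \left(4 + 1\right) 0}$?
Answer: $\frac{169}{9} \approx 18.778$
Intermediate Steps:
$G{\left(u,M \right)} = \frac{1}{3}$ ($G{\left(u,M \right)} = \frac{1}{3 + 5 \cdot 0} = \frac{1}{3 + 0} = \frac{1}{3}$)
$Y{\left(b \right)} = \frac{1}{3}$
$\left(- 2 Y{\left(1 \right)} + 5\right)^{2} = \left(\left(-2\right) \frac{1}{3} + 5\right)^{2} = \left(- \frac{2}{3} + 5\right)^{2} = \left(\frac{13}{3}\right)^{2} = \frac{169}{9}$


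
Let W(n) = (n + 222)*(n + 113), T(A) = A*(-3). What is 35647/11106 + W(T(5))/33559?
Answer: 1421573989/372706254 ≈ 3.8142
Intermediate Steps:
T(A) = -3*A
W(n) = (113 + n)*(222 + n) (W(n) = (222 + n)*(113 + n) = (113 + n)*(222 + n))
35647/11106 + W(T(5))/33559 = 35647/11106 + (25086 + (-3*5)**2 + 335*(-3*5))/33559 = 35647*(1/11106) + (25086 + (-15)**2 + 335*(-15))*(1/33559) = 35647/11106 + (25086 + 225 - 5025)*(1/33559) = 35647/11106 + 20286*(1/33559) = 35647/11106 + 20286/33559 = 1421573989/372706254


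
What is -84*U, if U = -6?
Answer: 504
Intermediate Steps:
-84*U = -84*(-6) = 504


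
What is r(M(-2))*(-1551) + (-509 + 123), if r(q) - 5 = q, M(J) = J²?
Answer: -14345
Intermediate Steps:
r(q) = 5 + q
r(M(-2))*(-1551) + (-509 + 123) = (5 + (-2)²)*(-1551) + (-509 + 123) = (5 + 4)*(-1551) - 386 = 9*(-1551) - 386 = -13959 - 386 = -14345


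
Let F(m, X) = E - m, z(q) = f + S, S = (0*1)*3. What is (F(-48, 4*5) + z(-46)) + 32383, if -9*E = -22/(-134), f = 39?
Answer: 19579399/603 ≈ 32470.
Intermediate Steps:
S = 0 (S = 0*3 = 0)
z(q) = 39 (z(q) = 39 + 0 = 39)
E = -11/603 (E = -(-22)/(9*(-134)) = -(-22)*(-1)/(9*134) = -1/9*11/67 = -11/603 ≈ -0.018242)
F(m, X) = -11/603 - m
(F(-48, 4*5) + z(-46)) + 32383 = ((-11/603 - 1*(-48)) + 39) + 32383 = ((-11/603 + 48) + 39) + 32383 = (28933/603 + 39) + 32383 = 52450/603 + 32383 = 19579399/603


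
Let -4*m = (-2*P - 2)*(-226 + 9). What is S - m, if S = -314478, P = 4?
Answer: -627871/2 ≈ -3.1394e+5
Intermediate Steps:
m = -1085/2 (m = -(-2*4 - 2)*(-226 + 9)/4 = -(-8 - 2)*(-217)/4 = -(-5)*(-217)/2 = -1/4*2170 = -1085/2 ≈ -542.50)
S - m = -314478 - 1*(-1085/2) = -314478 + 1085/2 = -627871/2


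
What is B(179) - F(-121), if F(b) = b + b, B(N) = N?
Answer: 421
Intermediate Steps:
F(b) = 2*b
B(179) - F(-121) = 179 - 2*(-121) = 179 - 1*(-242) = 179 + 242 = 421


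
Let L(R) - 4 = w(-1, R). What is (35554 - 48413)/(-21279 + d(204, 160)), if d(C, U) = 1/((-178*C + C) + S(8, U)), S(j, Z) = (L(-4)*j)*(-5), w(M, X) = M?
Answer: 465855852/770895613 ≈ 0.60430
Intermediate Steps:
L(R) = 3 (L(R) = 4 - 1 = 3)
S(j, Z) = -15*j (S(j, Z) = (3*j)*(-5) = -15*j)
d(C, U) = 1/(-120 - 177*C) (d(C, U) = 1/((-178*C + C) - 15*8) = 1/(-177*C - 120) = 1/(-120 - 177*C))
(35554 - 48413)/(-21279 + d(204, 160)) = (35554 - 48413)/(-21279 - 1/(120 + 177*204)) = -12859/(-21279 - 1/(120 + 36108)) = -12859/(-21279 - 1/36228) = -12859/(-770895613/36228) = -12859*(-36228/770895613) = 465855852/770895613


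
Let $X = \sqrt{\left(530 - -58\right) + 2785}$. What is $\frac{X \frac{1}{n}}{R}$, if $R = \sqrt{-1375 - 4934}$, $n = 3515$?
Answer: $- \frac{i \sqrt{2364473}}{7392045} \approx - 0.00020802 i$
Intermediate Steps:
$R = 3 i \sqrt{701}$ ($R = \sqrt{-6309} = 3 i \sqrt{701} \approx 79.429 i$)
$X = \sqrt{3373}$ ($X = \sqrt{\left(530 + 58\right) + 2785} = \sqrt{588 + 2785} = \sqrt{3373} \approx 58.078$)
$\frac{X \frac{1}{n}}{R} = \frac{\sqrt{3373} \cdot \frac{1}{3515}}{3 i \sqrt{701}} = \sqrt{3373} \cdot \frac{1}{3515} \left(- \frac{i \sqrt{701}}{2103}\right) = \frac{\sqrt{3373}}{3515} \left(- \frac{i \sqrt{701}}{2103}\right) = - \frac{i \sqrt{2364473}}{7392045}$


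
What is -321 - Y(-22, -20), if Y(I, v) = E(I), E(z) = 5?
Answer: -326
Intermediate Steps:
Y(I, v) = 5
-321 - Y(-22, -20) = -321 - 1*5 = -321 - 5 = -326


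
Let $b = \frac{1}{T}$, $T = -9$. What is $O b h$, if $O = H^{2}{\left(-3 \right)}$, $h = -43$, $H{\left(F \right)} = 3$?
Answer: $43$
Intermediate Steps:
$O = 9$ ($O = 3^{2} = 9$)
$b = - \frac{1}{9}$ ($b = \frac{1}{-9} = - \frac{1}{9} \approx -0.11111$)
$O b h = 9 \left(- \frac{1}{9}\right) \left(-43\right) = \left(-1\right) \left(-43\right) = 43$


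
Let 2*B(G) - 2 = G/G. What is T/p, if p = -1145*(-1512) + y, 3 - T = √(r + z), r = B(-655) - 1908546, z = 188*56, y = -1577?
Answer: 3/1729663 - I*√7592066/3459326 ≈ 1.7344e-6 - 0.00079651*I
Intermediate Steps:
B(G) = 3/2 (B(G) = 1 + (G/G)/2 = 1 + (½)*1 = 1 + ½ = 3/2)
z = 10528
r = -3817089/2 (r = 3/2 - 1908546 = -3817089/2 ≈ -1.9085e+6)
T = 3 - I*√7592066/2 (T = 3 - √(-3817089/2 + 10528) = 3 - √(-3796033/2) = 3 - I*√7592066/2 ≈ 3.0 - 1377.7*I)
p = 1729663 (p = -1145*(-1512) - 1577 = 1731240 - 1577 = 1729663)
T/p = (3 - I*√7592066/2)/1729663 = (3 - I*√7592066/2)*(1/1729663) = 3/1729663 - I*√7592066/3459326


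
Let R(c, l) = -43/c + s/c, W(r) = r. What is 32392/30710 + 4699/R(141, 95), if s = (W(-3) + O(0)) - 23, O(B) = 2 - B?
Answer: -10172508313/1028785 ≈ -9887.9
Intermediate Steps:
s = -24 (s = (-3 + (2 - 1*0)) - 23 = (-3 + (2 + 0)) - 23 = (-3 + 2) - 23 = -1 - 23 = -24)
R(c, l) = -67/c (R(c, l) = -43/c - 24/c = -67/c)
32392/30710 + 4699/R(141, 95) = 32392/30710 + 4699/((-67/141)) = 32392*(1/30710) + 4699/((-67*1/141)) = 16196/15355 + 4699/(-67/141) = 16196/15355 + 4699*(-141/67) = 16196/15355 - 662559/67 = -10172508313/1028785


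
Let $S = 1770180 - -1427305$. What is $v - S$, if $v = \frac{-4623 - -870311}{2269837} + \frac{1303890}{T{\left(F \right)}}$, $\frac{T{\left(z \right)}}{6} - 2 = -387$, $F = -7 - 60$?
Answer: $- \frac{79849551254760}{24968207} \approx -3.198 \cdot 10^{6}$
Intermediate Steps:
$F = -67$ ($F = -7 - 60 = -67$)
$T{\left(z \right)} = -2310$ ($T{\left(z \right)} = 12 + 6 \left(-387\right) = 12 - 2322 = -2310$)
$S = 3197485$ ($S = 1770180 + 1427305 = 3197485$)
$v = - \frac{14083895365}{24968207}$ ($v = \frac{-4623 - -870311}{2269837} + \frac{1303890}{-2310} = \left(-4623 + 870311\right) \frac{1}{2269837} + 1303890 \left(- \frac{1}{2310}\right) = 865688 \cdot \frac{1}{2269837} - \frac{6209}{11} = \frac{865688}{2269837} - \frac{6209}{11} = - \frac{14083895365}{24968207} \approx -564.07$)
$v - S = - \frac{14083895365}{24968207} - 3197485 = - \frac{79849551254760}{24968207}$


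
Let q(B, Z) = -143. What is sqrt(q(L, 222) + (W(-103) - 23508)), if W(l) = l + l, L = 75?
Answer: I*sqrt(23857) ≈ 154.46*I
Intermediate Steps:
W(l) = 2*l
sqrt(q(L, 222) + (W(-103) - 23508)) = sqrt(-143 + (2*(-103) - 23508)) = sqrt(-143 + (-206 - 23508)) = sqrt(-143 - 23714) = sqrt(-23857) = I*sqrt(23857)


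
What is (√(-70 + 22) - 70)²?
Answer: 4852 - 560*I*√3 ≈ 4852.0 - 969.95*I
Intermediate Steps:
(√(-70 + 22) - 70)² = (√(-48) - 70)² = (4*I*√3 - 70)² = (-70 + 4*I*√3)²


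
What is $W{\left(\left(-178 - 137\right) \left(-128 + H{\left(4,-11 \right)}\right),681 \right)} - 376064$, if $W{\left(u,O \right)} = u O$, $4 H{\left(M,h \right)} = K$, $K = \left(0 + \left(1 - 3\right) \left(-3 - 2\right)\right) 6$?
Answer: $23864131$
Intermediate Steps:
$K = 60$ ($K = \left(0 - -10\right) 6 = \left(0 + 10\right) 6 = 10 \cdot 6 = 60$)
$H{\left(M,h \right)} = 15$ ($H{\left(M,h \right)} = \frac{1}{4} \cdot 60 = 15$)
$W{\left(u,O \right)} = O u$
$W{\left(\left(-178 - 137\right) \left(-128 + H{\left(4,-11 \right)}\right),681 \right)} - 376064 = 681 \left(-178 - 137\right) \left(-128 + 15\right) - 376064 = 681 \left(\left(-315\right) \left(-113\right)\right) - 376064 = 681 \cdot 35595 - 376064 = 24240195 - 376064 = 23864131$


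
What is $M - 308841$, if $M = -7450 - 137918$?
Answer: $-454209$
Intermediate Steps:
$M = -145368$
$M - 308841 = -145368 - 308841 = -454209$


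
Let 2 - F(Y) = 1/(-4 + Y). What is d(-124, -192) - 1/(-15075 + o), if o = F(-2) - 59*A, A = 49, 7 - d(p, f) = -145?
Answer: 16383022/107783 ≈ 152.00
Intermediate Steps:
d(p, f) = 152 (d(p, f) = 7 - 1*(-145) = 7 + 145 = 152)
F(Y) = 2 - 1/(-4 + Y)
o = -17333/6 (o = (-9 + 2*(-2))/(-4 - 2) - 59*49 = (-9 - 4)/(-6) - 2891 = -1/6*(-13) - 2891 = 13/6 - 2891 = -17333/6 ≈ -2888.8)
d(-124, -192) - 1/(-15075 + o) = 152 - 1/(-15075 - 17333/6) = 152 - 1/(-107783/6) = 152 - 1*(-6/107783) = 152 + 6/107783 = 16383022/107783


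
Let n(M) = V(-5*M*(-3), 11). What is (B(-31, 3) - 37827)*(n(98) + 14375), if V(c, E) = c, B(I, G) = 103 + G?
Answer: -597689245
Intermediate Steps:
n(M) = 15*M (n(M) = -5*M*(-3) = 15*M)
(B(-31, 3) - 37827)*(n(98) + 14375) = ((103 + 3) - 37827)*(15*98 + 14375) = (106 - 37827)*(1470 + 14375) = -37721*15845 = -597689245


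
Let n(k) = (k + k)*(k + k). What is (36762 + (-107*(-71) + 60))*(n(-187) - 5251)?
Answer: 5979907875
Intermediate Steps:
n(k) = 4*k**2 (n(k) = (2*k)*(2*k) = 4*k**2)
(36762 + (-107*(-71) + 60))*(n(-187) - 5251) = (36762 + (-107*(-71) + 60))*(4*(-187)**2 - 5251) = (36762 + (7597 + 60))*(4*34969 - 5251) = (36762 + 7657)*(139876 - 5251) = 44419*134625 = 5979907875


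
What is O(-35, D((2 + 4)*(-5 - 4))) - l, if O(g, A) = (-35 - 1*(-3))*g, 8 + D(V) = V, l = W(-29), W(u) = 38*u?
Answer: 2222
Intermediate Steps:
l = -1102 (l = 38*(-29) = -1102)
D(V) = -8 + V
O(g, A) = -32*g (O(g, A) = (-35 + 3)*g = -32*g)
O(-35, D((2 + 4)*(-5 - 4))) - l = -32*(-35) - 1*(-1102) = 1120 + 1102 = 2222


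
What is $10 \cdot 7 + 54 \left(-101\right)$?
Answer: $-5384$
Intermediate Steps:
$10 \cdot 7 + 54 \left(-101\right) = 70 - 5454 = -5384$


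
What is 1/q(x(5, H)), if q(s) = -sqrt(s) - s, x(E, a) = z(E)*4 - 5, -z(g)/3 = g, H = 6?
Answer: 1/66 + I*sqrt(65)/4290 ≈ 0.015152 + 0.0018793*I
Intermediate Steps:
z(g) = -3*g
x(E, a) = -5 - 12*E (x(E, a) = -3*E*4 - 5 = -12*E - 5 = -5 - 12*E)
q(s) = -s - sqrt(s)
1/q(x(5, H)) = 1/(-(-5 - 12*5) - sqrt(-5 - 12*5)) = 1/(-(-5 - 60) - sqrt(-5 - 60)) = 1/(-1*(-65) - sqrt(-65)) = 1/(65 - I*sqrt(65))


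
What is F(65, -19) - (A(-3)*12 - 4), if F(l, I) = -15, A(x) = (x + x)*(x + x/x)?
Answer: -155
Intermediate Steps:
A(x) = 2*x*(1 + x) (A(x) = (2*x)*(x + 1) = (2*x)*(1 + x) = 2*x*(1 + x))
F(65, -19) - (A(-3)*12 - 4) = -15 - ((2*(-3)*(1 - 3))*12 - 4) = -15 - ((2*(-3)*(-2))*12 - 4) = -15 - (12*12 - 4) = -15 - (144 - 4) = -15 - 1*140 = -15 - 140 = -155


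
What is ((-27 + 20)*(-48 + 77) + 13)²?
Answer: 36100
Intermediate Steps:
((-27 + 20)*(-48 + 77) + 13)² = (-7*29 + 13)² = (-203 + 13)² = (-190)² = 36100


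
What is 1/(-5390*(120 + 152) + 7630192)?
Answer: 1/6164112 ≈ 1.6223e-7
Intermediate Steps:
1/(-5390*(120 + 152) + 7630192) = 1/(-5390*272 + 7630192) = 1/(-55*26656 + 7630192) = 1/(-1466080 + 7630192) = 1/6164112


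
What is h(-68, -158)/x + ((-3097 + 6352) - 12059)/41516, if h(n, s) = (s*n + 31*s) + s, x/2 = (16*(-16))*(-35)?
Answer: 2449229/23248960 ≈ 0.10535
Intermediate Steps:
x = 17920 (x = 2*((16*(-16))*(-35)) = 2*(-256*(-35)) = 2*8960 = 17920)
h(n, s) = 32*s + n*s (h(n, s) = (n*s + 31*s) + s = (31*s + n*s) + s = 32*s + n*s)
h(-68, -158)/x + ((-3097 + 6352) - 12059)/41516 = -158*(32 - 68)/17920 + ((-3097 + 6352) - 12059)/41516 = -158*(-36)*(1/17920) + (3255 - 12059)*(1/41516) = 5688*(1/17920) - 8804*1/41516 = 711/2240 - 2201/10379 = 2449229/23248960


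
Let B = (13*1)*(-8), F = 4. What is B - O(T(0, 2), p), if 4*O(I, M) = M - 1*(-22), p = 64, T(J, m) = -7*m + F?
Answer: -251/2 ≈ -125.50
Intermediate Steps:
T(J, m) = 4 - 7*m (T(J, m) = -7*m + 4 = 4 - 7*m)
O(I, M) = 11/2 + M/4 (O(I, M) = (M - 1*(-22))/4 = (M + 22)/4 = (22 + M)/4 = 11/2 + M/4)
B = -104 (B = 13*(-8) = -104)
B - O(T(0, 2), p) = -104 - (11/2 + (1/4)*64) = -104 - (11/2 + 16) = -104 - 1*43/2 = -104 - 43/2 = -251/2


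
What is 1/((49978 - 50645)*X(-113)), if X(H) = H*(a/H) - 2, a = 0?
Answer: 1/1334 ≈ 0.00074963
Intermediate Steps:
X(H) = -2 (X(H) = H*(0/H) - 2 = H*0 - 2 = 0 - 2 = -2)
1/((49978 - 50645)*X(-113)) = 1/((49978 - 50645)*(-2)) = -1/2/(-667) = -1/667*(-1/2) = 1/1334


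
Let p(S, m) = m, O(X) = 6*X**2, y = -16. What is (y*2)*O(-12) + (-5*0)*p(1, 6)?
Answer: -27648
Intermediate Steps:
(y*2)*O(-12) + (-5*0)*p(1, 6) = (-16*2)*(6*(-12)**2) - 5*0*6 = -192*144 + 0*6 = -32*864 + 0 = -27648 + 0 = -27648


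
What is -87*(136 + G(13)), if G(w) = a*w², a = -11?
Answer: 149901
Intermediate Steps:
G(w) = -11*w²
-87*(136 + G(13)) = -87*(136 - 11*13²) = -87*(136 - 11*169) = -87*(136 - 1859) = -87*(-1723) = 149901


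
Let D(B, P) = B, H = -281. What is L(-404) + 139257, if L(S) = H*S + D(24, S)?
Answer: 252805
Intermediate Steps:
L(S) = 24 - 281*S (L(S) = -281*S + 24 = 24 - 281*S)
L(-404) + 139257 = (24 - 281*(-404)) + 139257 = (24 + 113524) + 139257 = 113548 + 139257 = 252805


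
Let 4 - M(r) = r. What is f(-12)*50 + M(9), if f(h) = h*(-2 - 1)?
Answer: 1795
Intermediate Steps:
f(h) = -3*h (f(h) = h*(-3) = -3*h)
M(r) = 4 - r
f(-12)*50 + M(9) = -3*(-12)*50 + (4 - 1*9) = 36*50 + (4 - 9) = 1800 - 5 = 1795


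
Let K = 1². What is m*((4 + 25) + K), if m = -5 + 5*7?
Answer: 900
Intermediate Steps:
K = 1
m = 30 (m = -5 + 35 = 30)
m*((4 + 25) + K) = 30*((4 + 25) + 1) = 30*(29 + 1) = 30*30 = 900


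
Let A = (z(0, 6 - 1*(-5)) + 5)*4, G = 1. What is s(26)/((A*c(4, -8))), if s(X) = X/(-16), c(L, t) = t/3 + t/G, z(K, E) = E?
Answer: 39/16384 ≈ 0.0023804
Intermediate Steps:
A = 64 (A = ((6 - 1*(-5)) + 5)*4 = ((6 + 5) + 5)*4 = (11 + 5)*4 = 16*4 = 64)
c(L, t) = 4*t/3 (c(L, t) = t/3 + t/1 = t*(1/3) + t*1 = t/3 + t = 4*t/3)
s(X) = -X/16 (s(X) = X*(-1/16) = -X/16)
s(26)/((A*c(4, -8))) = (-1/16*26)/((64*((4/3)*(-8)))) = -13/(8*(64*(-32/3))) = -13/(8*(-2048/3)) = -13/8*(-3/2048) = 39/16384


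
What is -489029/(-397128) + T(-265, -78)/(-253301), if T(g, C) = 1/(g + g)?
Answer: 32825956901749/26657123674920 ≈ 1.2314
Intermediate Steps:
T(g, C) = 1/(2*g)
-489029/(-397128) + T(-265, -78)/(-253301) = -489029/(-397128) + ((½)/(-265))/(-253301) = -489029*(-1/397128) + ((½)*(-1/265))*(-1/253301) = 489029/397128 - 1/530*(-1/253301) = 489029/397128 + 1/134249530 = 32825956901749/26657123674920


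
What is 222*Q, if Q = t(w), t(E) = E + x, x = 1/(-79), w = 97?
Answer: 1700964/79 ≈ 21531.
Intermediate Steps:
x = -1/79 ≈ -0.012658
t(E) = -1/79 + E (t(E) = E - 1/79 = -1/79 + E)
Q = 7662/79 (Q = -1/79 + 97 = 7662/79 ≈ 96.987)
222*Q = 222*(7662/79) = 1700964/79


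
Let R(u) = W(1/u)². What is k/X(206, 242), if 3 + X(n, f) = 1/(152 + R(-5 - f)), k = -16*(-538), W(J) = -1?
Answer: -658512/229 ≈ -2875.6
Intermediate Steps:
R(u) = 1 (R(u) = (-1)² = 1)
k = 8608
X(n, f) = -458/153 (X(n, f) = -3 + 1/(152 + 1) = -3 + 1/153 = -458/153)
k/X(206, 242) = 8608/(-458/153) = 8608*(-153/458) = -658512/229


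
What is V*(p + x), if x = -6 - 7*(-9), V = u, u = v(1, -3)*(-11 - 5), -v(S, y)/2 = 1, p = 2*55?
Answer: 5344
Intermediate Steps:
p = 110
v(S, y) = -2 (v(S, y) = -2*1 = -2)
u = 32 (u = -2*(-11 - 5) = -2*(-16) = 32)
V = 32
x = 57 (x = -6 + 63 = 57)
V*(p + x) = 32*(110 + 57) = 32*167 = 5344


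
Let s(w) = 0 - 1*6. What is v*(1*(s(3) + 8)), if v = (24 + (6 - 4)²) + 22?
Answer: 100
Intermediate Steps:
s(w) = -6 (s(w) = 0 - 6 = -6)
v = 50 (v = (24 + 2²) + 22 = (24 + 4) + 22 = 28 + 22 = 50)
v*(1*(s(3) + 8)) = 50*(1*(-6 + 8)) = 50*(1*2) = 50*2 = 100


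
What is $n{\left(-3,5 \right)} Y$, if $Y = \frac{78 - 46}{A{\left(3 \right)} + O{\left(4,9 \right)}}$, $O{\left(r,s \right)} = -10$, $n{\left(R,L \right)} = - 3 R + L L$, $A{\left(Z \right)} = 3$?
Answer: $- \frac{1088}{7} \approx -155.43$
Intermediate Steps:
$n{\left(R,L \right)} = L^{2} - 3 R$ ($n{\left(R,L \right)} = - 3 R + L^{2} = L^{2} - 3 R$)
$Y = - \frac{32}{7}$ ($Y = \frac{78 - 46}{3 - 10} = \frac{32}{-7} = 32 \left(- \frac{1}{7}\right) = - \frac{32}{7} \approx -4.5714$)
$n{\left(-3,5 \right)} Y = \left(5^{2} - -9\right) \left(- \frac{32}{7}\right) = \left(25 + 9\right) \left(- \frac{32}{7}\right) = 34 \left(- \frac{32}{7}\right) = - \frac{1088}{7}$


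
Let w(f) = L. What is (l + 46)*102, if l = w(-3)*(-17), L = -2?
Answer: 8160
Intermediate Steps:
w(f) = -2
l = 34 (l = -2*(-17) = 34)
(l + 46)*102 = (34 + 46)*102 = 80*102 = 8160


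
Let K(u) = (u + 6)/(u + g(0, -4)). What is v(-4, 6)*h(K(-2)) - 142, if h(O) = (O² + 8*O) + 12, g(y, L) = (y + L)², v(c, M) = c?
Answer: -9774/49 ≈ -199.47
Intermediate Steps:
g(y, L) = (L + y)²
K(u) = (6 + u)/(16 + u) (K(u) = (u + 6)/(u + (-4 + 0)²) = (6 + u)/(u + (-4)²) = (6 + u)/(u + 16) = (6 + u)/(16 + u))
h(O) = 12 + O² + 8*O
v(-4, 6)*h(K(-2)) - 142 = -4*(12 + ((6 - 2)/(16 - 2))² + 8*((6 - 2)/(16 - 2))) - 142 = -4*(12 + (4/14)² + 8*(4/14)) - 142 = -4*(12 + ((1/14)*4)² + 8*((1/14)*4)) - 142 = -4*(12 + (2/7)² + 8*(2/7)) - 142 = -4*(12 + 4/49 + 16/7) - 142 = -4*704/49 - 142 = -2816/49 - 142 = -9774/49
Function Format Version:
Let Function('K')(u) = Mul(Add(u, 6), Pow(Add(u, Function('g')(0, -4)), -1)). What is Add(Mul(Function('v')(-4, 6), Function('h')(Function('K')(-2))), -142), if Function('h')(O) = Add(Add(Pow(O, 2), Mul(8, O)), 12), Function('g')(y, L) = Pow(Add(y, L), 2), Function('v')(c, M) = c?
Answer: Rational(-9774, 49) ≈ -199.47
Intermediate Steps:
Function('g')(y, L) = Pow(Add(L, y), 2)
Function('K')(u) = Mul(Pow(Add(16, u), -1), Add(6, u)) (Function('K')(u) = Mul(Add(u, 6), Pow(Add(u, Pow(Add(-4, 0), 2)), -1)) = Mul(Add(6, u), Pow(Add(u, Pow(-4, 2)), -1)) = Mul(Add(6, u), Pow(Add(u, 16), -1)) = Mul(Add(6, u), Pow(Add(16, u), -1)) = Mul(Pow(Add(16, u), -1), Add(6, u)))
Function('h')(O) = Add(12, Pow(O, 2), Mul(8, O))
Add(Mul(Function('v')(-4, 6), Function('h')(Function('K')(-2))), -142) = Add(Mul(-4, Add(12, Pow(Mul(Pow(Add(16, -2), -1), Add(6, -2)), 2), Mul(8, Mul(Pow(Add(16, -2), -1), Add(6, -2))))), -142) = Add(Mul(-4, Add(12, Pow(Mul(Pow(14, -1), 4), 2), Mul(8, Mul(Pow(14, -1), 4)))), -142) = Add(Mul(-4, Add(12, Pow(Mul(Rational(1, 14), 4), 2), Mul(8, Mul(Rational(1, 14), 4)))), -142) = Add(Mul(-4, Add(12, Pow(Rational(2, 7), 2), Mul(8, Rational(2, 7)))), -142) = Add(Mul(-4, Add(12, Rational(4, 49), Rational(16, 7))), -142) = Add(Mul(-4, Rational(704, 49)), -142) = Add(Rational(-2816, 49), -142) = Rational(-9774, 49)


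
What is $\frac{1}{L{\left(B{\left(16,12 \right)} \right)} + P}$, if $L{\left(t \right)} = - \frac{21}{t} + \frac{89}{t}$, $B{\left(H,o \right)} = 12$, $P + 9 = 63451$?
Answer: $\frac{3}{190343} \approx 1.5761 \cdot 10^{-5}$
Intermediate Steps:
$P = 63442$ ($P = -9 + 63451 = 63442$)
$L{\left(t \right)} = \frac{68}{t}$
$\frac{1}{L{\left(B{\left(16,12 \right)} \right)} + P} = \frac{1}{\frac{68}{12} + 63442} = \frac{1}{68 \cdot \frac{1}{12} + 63442} = \frac{1}{\frac{17}{3} + 63442} = \frac{1}{\frac{190343}{3}} = \frac{3}{190343}$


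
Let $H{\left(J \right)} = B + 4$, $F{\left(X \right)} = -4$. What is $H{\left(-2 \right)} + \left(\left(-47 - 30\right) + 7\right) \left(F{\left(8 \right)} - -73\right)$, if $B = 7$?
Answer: $-4819$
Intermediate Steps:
$H{\left(J \right)} = 11$ ($H{\left(J \right)} = 7 + 4 = 11$)
$H{\left(-2 \right)} + \left(\left(-47 - 30\right) + 7\right) \left(F{\left(8 \right)} - -73\right) = 11 + \left(\left(-47 - 30\right) + 7\right) \left(-4 - -73\right) = 11 + \left(-77 + 7\right) \left(-4 + 73\right) = 11 - 4830 = -4819$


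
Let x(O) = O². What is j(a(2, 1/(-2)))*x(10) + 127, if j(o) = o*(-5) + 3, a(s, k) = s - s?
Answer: 427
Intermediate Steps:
a(s, k) = 0
j(o) = 3 - 5*o (j(o) = -5*o + 3 = 3 - 5*o)
j(a(2, 1/(-2)))*x(10) + 127 = (3 - 5*0)*10² + 127 = (3 + 0)*100 + 127 = 3*100 + 127 = 300 + 127 = 427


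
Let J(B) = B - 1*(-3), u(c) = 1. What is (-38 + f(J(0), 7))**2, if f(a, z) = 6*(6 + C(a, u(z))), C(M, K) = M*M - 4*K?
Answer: 784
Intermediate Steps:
J(B) = 3 + B (J(B) = B + 3 = 3 + B)
C(M, K) = M**2 - 4*K
f(a, z) = 12 + 6*a**2 (f(a, z) = 6*(6 + (a**2 - 4*1)) = 6*(6 + (a**2 - 4)) = 6*(6 + (-4 + a**2)) = 6*(2 + a**2) = 12 + 6*a**2)
(-38 + f(J(0), 7))**2 = (-38 + (12 + 6*(3 + 0)**2))**2 = (-38 + (12 + 6*3**2))**2 = (-38 + (12 + 6*9))**2 = (-38 + (12 + 54))**2 = (-38 + 66)**2 = 28**2 = 784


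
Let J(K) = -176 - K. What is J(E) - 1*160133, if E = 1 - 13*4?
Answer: -160258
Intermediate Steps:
E = -51 (E = 1 - 52 = -51)
J(E) - 1*160133 = (-176 - 1*(-51)) - 1*160133 = (-176 + 51) - 160133 = -125 - 160133 = -160258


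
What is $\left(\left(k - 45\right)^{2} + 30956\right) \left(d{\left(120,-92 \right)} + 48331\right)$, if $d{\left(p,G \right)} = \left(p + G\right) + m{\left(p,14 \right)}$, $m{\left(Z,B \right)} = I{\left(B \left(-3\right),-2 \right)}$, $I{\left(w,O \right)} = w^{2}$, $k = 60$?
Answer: $1562885263$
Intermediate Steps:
$m{\left(Z,B \right)} = 9 B^{2}$ ($m{\left(Z,B \right)} = \left(B \left(-3\right)\right)^{2} = \left(- 3 B\right)^{2} = 9 B^{2}$)
$d{\left(p,G \right)} = 1764 + G + p$ ($d{\left(p,G \right)} = \left(p + G\right) + 9 \cdot 14^{2} = \left(G + p\right) + 9 \cdot 196 = \left(G + p\right) + 1764 = 1764 + G + p$)
$\left(\left(k - 45\right)^{2} + 30956\right) \left(d{\left(120,-92 \right)} + 48331\right) = \left(\left(60 - 45\right)^{2} + 30956\right) \left(\left(1764 - 92 + 120\right) + 48331\right) = \left(15^{2} + 30956\right) \left(1792 + 48331\right) = \left(225 + 30956\right) 50123 = 31181 \cdot 50123 = 1562885263$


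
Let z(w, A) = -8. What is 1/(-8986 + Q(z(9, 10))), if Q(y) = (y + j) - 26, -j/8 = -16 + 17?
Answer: -1/9028 ≈ -0.00011077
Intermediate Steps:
j = -8 (j = -8*(-16 + 17) = -8*1 = -8)
Q(y) = -34 + y (Q(y) = (y - 8) - 26 = (-8 + y) - 26 = -34 + y)
1/(-8986 + Q(z(9, 10))) = 1/(-8986 + (-34 - 8)) = 1/(-8986 - 42) = 1/(-9028) = -1/9028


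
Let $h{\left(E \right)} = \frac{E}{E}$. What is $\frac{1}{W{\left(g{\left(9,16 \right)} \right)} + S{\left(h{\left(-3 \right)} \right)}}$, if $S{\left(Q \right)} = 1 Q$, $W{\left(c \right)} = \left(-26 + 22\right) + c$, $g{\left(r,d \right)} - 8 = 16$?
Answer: $\frac{1}{21} \approx 0.047619$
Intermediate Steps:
$g{\left(r,d \right)} = 24$ ($g{\left(r,d \right)} = 8 + 16 = 24$)
$h{\left(E \right)} = 1$
$W{\left(c \right)} = -4 + c$
$S{\left(Q \right)} = Q$
$\frac{1}{W{\left(g{\left(9,16 \right)} \right)} + S{\left(h{\left(-3 \right)} \right)}} = \frac{1}{\left(-4 + 24\right) + 1} = \frac{1}{20 + 1} = \frac{1}{21}$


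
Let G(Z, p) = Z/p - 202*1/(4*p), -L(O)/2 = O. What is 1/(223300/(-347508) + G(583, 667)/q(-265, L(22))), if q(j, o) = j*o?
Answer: -38609230968/24806688257 ≈ -1.5564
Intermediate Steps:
L(O) = -2*O
G(Z, p) = -101/(2*p) + Z/p (G(Z, p) = Z/p - 101/(2*p) = -101/(2*p) + Z/p)
1/(223300/(-347508) + G(583, 667)/q(-265, L(22))) = 1/(223300/(-347508) + ((-101/2 + 583)/667)/((-(-530)*22))) = 1/(223300*(-1/347508) + ((1/667)*(1065/2))/((-265*(-44)))) = 1/(-7975/12411 + (1065/1334)/11660) = 1/(-7975/12411 + (1065/1334)*(1/11660)) = 1/(-7975/12411 + 213/3110888) = 1/(-24806688257/38609230968) = -38609230968/24806688257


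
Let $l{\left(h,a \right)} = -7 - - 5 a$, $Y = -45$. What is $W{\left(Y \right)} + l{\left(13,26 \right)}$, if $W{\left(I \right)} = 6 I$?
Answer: $-147$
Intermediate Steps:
$l{\left(h,a \right)} = -7 + 5 a$
$W{\left(Y \right)} + l{\left(13,26 \right)} = 6 \left(-45\right) + \left(-7 + 5 \cdot 26\right) = -270 + \left(-7 + 130\right) = -270 + 123 = -147$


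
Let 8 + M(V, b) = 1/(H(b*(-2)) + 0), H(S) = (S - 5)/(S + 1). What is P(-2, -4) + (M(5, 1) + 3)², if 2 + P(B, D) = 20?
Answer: 2038/49 ≈ 41.592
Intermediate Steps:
H(S) = (-5 + S)/(1 + S)
P(B, D) = 18 (P(B, D) = -2 + 20 = 18)
M(V, b) = -8 + (1 - 2*b)/(-5 - 2*b) (M(V, b) = -8 + 1/((-5 + b*(-2))/(1 + b*(-2)) + 0) = -8 + 1/((-5 - 2*b)/(1 - 2*b) + 0) = -8 + 1/((-5 - 2*b)/(1 - 2*b)) = -8 + (1 - 2*b)/(-5 - 2*b))
P(-2, -4) + (M(5, 1) + 3)² = 18 + ((-41 - 14*1)/(5 + 2*1) + 3)² = 18 + ((-41 - 14)/(5 + 2) + 3)² = 18 + (-55/7 + 3)² = 18 + (-34/7)² = 18 + 1156/49 = 2038/49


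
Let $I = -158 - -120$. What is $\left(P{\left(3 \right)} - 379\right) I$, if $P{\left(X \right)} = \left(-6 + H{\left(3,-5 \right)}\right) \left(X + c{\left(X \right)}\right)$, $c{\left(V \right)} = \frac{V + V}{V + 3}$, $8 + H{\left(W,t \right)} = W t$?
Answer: $18810$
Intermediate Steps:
$I = -38$ ($I = -158 + 120 = -38$)
$H{\left(W,t \right)} = -8 + W t$
$c{\left(V \right)} = \frac{2 V}{3 + V}$
$P{\left(X \right)} = - 29 X - \frac{58 X}{3 + X}$ ($P{\left(X \right)} = \left(-6 + \left(-8 + 3 \left(-5\right)\right)\right) \left(X + \frac{2 X}{3 + X}\right) = \left(-6 - 23\right) \left(X + \frac{2 X}{3 + X}\right) = - 29 \left(X + \frac{2 X}{3 + X}\right) = - 29 X - \frac{58 X}{3 + X}$)
$\left(P{\left(3 \right)} - 379\right) I = \left(29 \cdot 3 \frac{1}{3 + 3} \left(-5 - 3\right) - 379\right) \left(-38\right) = \left(29 \cdot 3 \cdot \frac{1}{6} \left(-5 - 3\right) - 379\right) \left(-38\right) = \left(29 \cdot 3 \cdot \frac{1}{6} \left(-8\right) - 379\right) \left(-38\right) = \left(-116 - 379\right) \left(-38\right) = \left(-495\right) \left(-38\right) = 18810$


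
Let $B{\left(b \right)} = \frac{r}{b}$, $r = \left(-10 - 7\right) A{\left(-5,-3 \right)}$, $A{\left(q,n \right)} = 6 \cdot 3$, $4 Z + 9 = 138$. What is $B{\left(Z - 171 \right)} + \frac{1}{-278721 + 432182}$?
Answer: $\frac{62612273}{28390285} \approx 2.2054$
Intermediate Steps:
$Z = \frac{129}{4}$ ($Z = - \frac{9}{4} + \frac{1}{4} \cdot 138 = - \frac{9}{4} + \frac{69}{2} = \frac{129}{4} \approx 32.25$)
$A{\left(q,n \right)} = 18$
$r = -306$ ($r = \left(-10 - 7\right) 18 = \left(-17\right) 18 = -306$)
$B{\left(b \right)} = - \frac{306}{b}$
$B{\left(Z - 171 \right)} + \frac{1}{-278721 + 432182} = - \frac{306}{\frac{129}{4} - 171} + \frac{1}{-278721 + 432182} = - \frac{306}{\frac{129}{4} - 171} + \frac{1}{153461} = - \frac{306}{- \frac{555}{4}} + \frac{1}{153461} = \left(-306\right) \left(- \frac{4}{555}\right) + \frac{1}{153461} = \frac{408}{185} + \frac{1}{153461} = \frac{62612273}{28390285}$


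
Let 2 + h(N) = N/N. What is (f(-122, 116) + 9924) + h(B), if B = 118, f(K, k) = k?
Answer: 10039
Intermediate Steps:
h(N) = -1 (h(N) = -2 + N/N = -2 + 1 = -1)
(f(-122, 116) + 9924) + h(B) = (116 + 9924) - 1 = 10040 - 1 = 10039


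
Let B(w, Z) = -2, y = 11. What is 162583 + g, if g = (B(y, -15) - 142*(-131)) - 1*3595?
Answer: 177588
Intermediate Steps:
g = 15005 (g = (-2 - 142*(-131)) - 1*3595 = (-2 + 18602) - 3595 = 18600 - 3595 = 15005)
162583 + g = 162583 + 15005 = 177588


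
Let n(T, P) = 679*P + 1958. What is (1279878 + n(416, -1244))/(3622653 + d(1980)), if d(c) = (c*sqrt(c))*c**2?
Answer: -58654777240/4418680167369300194133 + 251363502720000*sqrt(55)/1472893389123100064711 ≈ 1.2656e-6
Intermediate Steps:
n(T, P) = 1958 + 679*P
d(c) = c**(7/2) (d(c) = c**(3/2)*c**2 = c**(7/2))
(1279878 + n(416, -1244))/(3622653 + d(1980)) = (1279878 + (1958 + 679*(-1244)))/(3622653 + 1980**(7/2)) = (1279878 + (1958 - 844676))/(3622653 + 46574352000*sqrt(55)) = (1279878 - 842718)/(3622653 + 46574352000*sqrt(55)) = 437160/(3622653 + 46574352000*sqrt(55))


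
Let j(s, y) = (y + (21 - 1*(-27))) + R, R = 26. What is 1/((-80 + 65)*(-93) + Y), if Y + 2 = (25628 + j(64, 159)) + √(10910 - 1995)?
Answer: 27254/742771601 - √8915/742771601 ≈ 3.6565e-5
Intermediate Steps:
j(s, y) = 74 + y (j(s, y) = (y + (21 - 1*(-27))) + 26 = (y + (21 + 27)) + 26 = (y + 48) + 26 = (48 + y) + 26 = 74 + y)
Y = 25859 + √8915 (Y = -2 + ((25628 + (74 + 159)) + √(10910 - 1995)) = -2 + ((25628 + 233) + √8915) = -2 + (25861 + √8915) = 25859 + √8915 ≈ 25953.)
1/((-80 + 65)*(-93) + Y) = 1/((-80 + 65)*(-93) + (25859 + √8915)) = 1/(-15*(-93) + (25859 + √8915)) = 1/(1395 + (25859 + √8915)) = 1/(27254 + √8915)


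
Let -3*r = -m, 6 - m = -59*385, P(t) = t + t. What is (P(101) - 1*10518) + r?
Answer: -8227/3 ≈ -2742.3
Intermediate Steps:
P(t) = 2*t
m = 22721 (m = 6 - (-59)*385 = 6 - 1*(-22715) = 6 + 22715 = 22721)
r = 22721/3 (r = -(-1)*22721/3 = -1/3*(-22721) = 22721/3 ≈ 7573.7)
(P(101) - 1*10518) + r = (2*101 - 1*10518) + 22721/3 = (202 - 10518) + 22721/3 = -10316 + 22721/3 = -8227/3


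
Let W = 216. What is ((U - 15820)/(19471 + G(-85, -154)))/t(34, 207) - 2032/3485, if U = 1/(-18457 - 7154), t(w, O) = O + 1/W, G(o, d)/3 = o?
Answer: -1875806453185849/3195323817404570 ≈ -0.58705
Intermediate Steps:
G(o, d) = 3*o
t(w, O) = 1/216 + O (t(w, O) = O + 1/216 = 1/216 + O)
U = -1/25611 (U = 1/(-25611) = -1/25611 ≈ -3.9046e-5)
((U - 15820)/(19471 + G(-85, -154)))/t(34, 207) - 2032/3485 = ((-1/25611 - 15820)/(19471 + 3*(-85)))/(1/216 + 207) - 2032/3485 = (-405166021/(25611*(19471 - 255)))/(44713/216) - 2032*1/3485 = -405166021/25611/19216*(216/44713) - 2032/3485 = -405166021/25611*1/19216*(216/44713) - 2032/3485 = -405166021/492140976*216/44713 - 2032/3485 = -3646494189/916879144162 - 2032/3485 = -1875806453185849/3195323817404570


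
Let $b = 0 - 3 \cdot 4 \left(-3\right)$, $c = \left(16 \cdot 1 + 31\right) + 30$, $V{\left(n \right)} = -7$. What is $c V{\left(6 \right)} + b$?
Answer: $-503$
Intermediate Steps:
$c = 77$ ($c = \left(16 + 31\right) + 30 = 47 + 30 = 77$)
$b = 36$ ($b = 0 - -36 = 0 + 36 = 36$)
$c V{\left(6 \right)} + b = 77 \left(-7\right) + 36 = -539 + 36 = -503$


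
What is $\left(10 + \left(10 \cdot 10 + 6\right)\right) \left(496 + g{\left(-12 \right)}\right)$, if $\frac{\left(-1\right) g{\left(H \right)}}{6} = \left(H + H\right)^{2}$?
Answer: $-343360$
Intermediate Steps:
$g{\left(H \right)} = - 24 H^{2}$ ($g{\left(H \right)} = - 6 \left(H + H\right)^{2} = - 6 \left(2 H\right)^{2} = - 6 \cdot 4 H^{2} = - 24 H^{2}$)
$\left(10 + \left(10 \cdot 10 + 6\right)\right) \left(496 + g{\left(-12 \right)}\right) = \left(10 + \left(10 \cdot 10 + 6\right)\right) \left(496 - 24 \left(-12\right)^{2}\right) = \left(10 + \left(100 + 6\right)\right) \left(496 - 3456\right) = \left(10 + 106\right) \left(496 - 3456\right) = 116 \left(-2960\right) = -343360$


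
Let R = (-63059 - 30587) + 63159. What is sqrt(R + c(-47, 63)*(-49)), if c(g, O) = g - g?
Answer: I*sqrt(30487) ≈ 174.61*I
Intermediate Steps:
c(g, O) = 0
R = -30487 (R = -93646 + 63159 = -30487)
sqrt(R + c(-47, 63)*(-49)) = sqrt(-30487 + 0*(-49)) = sqrt(-30487 + 0) = sqrt(-30487) = I*sqrt(30487)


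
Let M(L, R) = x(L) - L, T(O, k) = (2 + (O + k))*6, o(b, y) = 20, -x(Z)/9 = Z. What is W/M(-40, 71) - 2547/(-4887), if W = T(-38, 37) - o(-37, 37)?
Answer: 52799/108600 ≈ 0.48618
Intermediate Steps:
x(Z) = -9*Z
T(O, k) = 12 + 6*O + 6*k (T(O, k) = (2 + O + k)*6 = 12 + 6*O + 6*k)
M(L, R) = -10*L (M(L, R) = -9*L - L = -10*L)
W = -14 (W = (12 + 6*(-38) + 6*37) - 1*20 = (12 - 228 + 222) - 20 = 6 - 20 = -14)
W/M(-40, 71) - 2547/(-4887) = -14/((-10*(-40))) - 2547/(-4887) = -14/400 - 2547*(-1/4887) = -14*1/400 + 283/543 = -7/200 + 283/543 = 52799/108600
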